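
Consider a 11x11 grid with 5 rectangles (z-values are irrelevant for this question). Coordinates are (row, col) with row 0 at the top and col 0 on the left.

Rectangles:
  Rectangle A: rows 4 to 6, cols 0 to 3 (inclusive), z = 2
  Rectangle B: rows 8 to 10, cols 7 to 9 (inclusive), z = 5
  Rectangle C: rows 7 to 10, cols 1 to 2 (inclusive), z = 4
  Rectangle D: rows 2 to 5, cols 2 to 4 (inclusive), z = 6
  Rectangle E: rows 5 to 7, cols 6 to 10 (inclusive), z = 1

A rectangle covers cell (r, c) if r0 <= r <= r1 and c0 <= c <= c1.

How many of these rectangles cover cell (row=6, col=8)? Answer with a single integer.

Check cell (6,8):
  A: rows 4-6 cols 0-3 -> outside (col miss)
  B: rows 8-10 cols 7-9 -> outside (row miss)
  C: rows 7-10 cols 1-2 -> outside (row miss)
  D: rows 2-5 cols 2-4 -> outside (row miss)
  E: rows 5-7 cols 6-10 -> covers
Count covering = 1

Answer: 1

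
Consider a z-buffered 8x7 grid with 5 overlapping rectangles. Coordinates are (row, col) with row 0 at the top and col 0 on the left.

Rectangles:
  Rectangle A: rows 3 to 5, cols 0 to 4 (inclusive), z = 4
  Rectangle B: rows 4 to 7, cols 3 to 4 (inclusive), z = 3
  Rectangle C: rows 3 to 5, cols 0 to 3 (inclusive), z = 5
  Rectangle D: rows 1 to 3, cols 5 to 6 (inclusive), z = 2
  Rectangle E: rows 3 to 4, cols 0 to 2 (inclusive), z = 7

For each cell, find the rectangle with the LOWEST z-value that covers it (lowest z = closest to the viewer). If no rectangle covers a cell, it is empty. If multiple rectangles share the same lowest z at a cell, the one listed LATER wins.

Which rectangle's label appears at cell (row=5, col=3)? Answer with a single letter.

Answer: B

Derivation:
Check cell (5,3):
  A: rows 3-5 cols 0-4 z=4 -> covers; best now A (z=4)
  B: rows 4-7 cols 3-4 z=3 -> covers; best now B (z=3)
  C: rows 3-5 cols 0-3 z=5 -> covers; best now B (z=3)
  D: rows 1-3 cols 5-6 -> outside (row miss)
  E: rows 3-4 cols 0-2 -> outside (row miss)
Winner: B at z=3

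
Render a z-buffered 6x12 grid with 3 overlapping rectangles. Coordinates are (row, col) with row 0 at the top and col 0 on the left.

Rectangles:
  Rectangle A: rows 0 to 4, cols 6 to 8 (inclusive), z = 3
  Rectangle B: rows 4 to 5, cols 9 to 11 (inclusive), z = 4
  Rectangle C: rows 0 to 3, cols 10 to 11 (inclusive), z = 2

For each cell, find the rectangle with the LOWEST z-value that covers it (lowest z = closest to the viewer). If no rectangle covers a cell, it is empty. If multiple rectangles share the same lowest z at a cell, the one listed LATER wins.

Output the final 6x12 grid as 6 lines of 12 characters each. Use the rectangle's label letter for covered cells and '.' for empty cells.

......AAA.CC
......AAA.CC
......AAA.CC
......AAA.CC
......AAABBB
.........BBB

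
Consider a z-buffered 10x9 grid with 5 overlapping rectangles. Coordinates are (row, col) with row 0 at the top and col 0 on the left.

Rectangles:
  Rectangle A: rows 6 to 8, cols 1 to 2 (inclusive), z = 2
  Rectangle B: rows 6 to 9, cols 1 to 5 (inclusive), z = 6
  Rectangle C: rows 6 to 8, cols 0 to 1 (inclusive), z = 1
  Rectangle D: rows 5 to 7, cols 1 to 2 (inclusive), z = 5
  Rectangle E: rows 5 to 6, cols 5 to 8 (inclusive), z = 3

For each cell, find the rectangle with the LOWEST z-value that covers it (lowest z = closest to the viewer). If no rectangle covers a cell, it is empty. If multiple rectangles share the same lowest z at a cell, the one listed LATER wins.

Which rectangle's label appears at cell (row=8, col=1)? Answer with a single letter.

Answer: C

Derivation:
Check cell (8,1):
  A: rows 6-8 cols 1-2 z=2 -> covers; best now A (z=2)
  B: rows 6-9 cols 1-5 z=6 -> covers; best now A (z=2)
  C: rows 6-8 cols 0-1 z=1 -> covers; best now C (z=1)
  D: rows 5-7 cols 1-2 -> outside (row miss)
  E: rows 5-6 cols 5-8 -> outside (row miss)
Winner: C at z=1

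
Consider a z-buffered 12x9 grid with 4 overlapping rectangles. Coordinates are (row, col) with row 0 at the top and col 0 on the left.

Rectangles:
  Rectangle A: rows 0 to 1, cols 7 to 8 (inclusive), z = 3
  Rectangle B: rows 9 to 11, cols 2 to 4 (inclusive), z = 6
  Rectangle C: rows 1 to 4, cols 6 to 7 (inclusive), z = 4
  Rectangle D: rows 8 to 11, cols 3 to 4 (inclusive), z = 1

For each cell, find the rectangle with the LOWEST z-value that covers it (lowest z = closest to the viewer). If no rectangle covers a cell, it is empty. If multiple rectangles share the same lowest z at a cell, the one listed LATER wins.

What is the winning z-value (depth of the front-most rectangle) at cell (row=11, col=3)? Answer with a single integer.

Answer: 1

Derivation:
Check cell (11,3):
  A: rows 0-1 cols 7-8 -> outside (row miss)
  B: rows 9-11 cols 2-4 z=6 -> covers; best now B (z=6)
  C: rows 1-4 cols 6-7 -> outside (row miss)
  D: rows 8-11 cols 3-4 z=1 -> covers; best now D (z=1)
Winner: D at z=1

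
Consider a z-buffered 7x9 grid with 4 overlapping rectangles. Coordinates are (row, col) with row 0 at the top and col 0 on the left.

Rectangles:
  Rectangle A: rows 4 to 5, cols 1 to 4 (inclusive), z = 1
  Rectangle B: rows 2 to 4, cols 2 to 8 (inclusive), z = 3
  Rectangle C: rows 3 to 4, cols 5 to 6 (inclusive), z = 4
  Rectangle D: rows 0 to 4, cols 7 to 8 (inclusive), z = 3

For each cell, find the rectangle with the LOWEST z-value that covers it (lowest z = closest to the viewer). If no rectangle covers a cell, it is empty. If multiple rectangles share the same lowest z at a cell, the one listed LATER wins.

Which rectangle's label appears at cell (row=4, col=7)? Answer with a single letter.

Check cell (4,7):
  A: rows 4-5 cols 1-4 -> outside (col miss)
  B: rows 2-4 cols 2-8 z=3 -> covers; best now B (z=3)
  C: rows 3-4 cols 5-6 -> outside (col miss)
  D: rows 0-4 cols 7-8 z=3 -> covers; best now D (z=3)
Winner: D at z=3

Answer: D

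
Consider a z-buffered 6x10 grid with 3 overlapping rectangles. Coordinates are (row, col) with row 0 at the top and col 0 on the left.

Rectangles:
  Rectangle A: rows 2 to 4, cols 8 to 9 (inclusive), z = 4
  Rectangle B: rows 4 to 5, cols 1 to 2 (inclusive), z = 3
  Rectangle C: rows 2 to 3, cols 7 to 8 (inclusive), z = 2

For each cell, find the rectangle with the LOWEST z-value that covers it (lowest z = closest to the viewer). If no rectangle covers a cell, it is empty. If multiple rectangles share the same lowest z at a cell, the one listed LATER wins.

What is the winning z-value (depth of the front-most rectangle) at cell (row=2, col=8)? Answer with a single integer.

Check cell (2,8):
  A: rows 2-4 cols 8-9 z=4 -> covers; best now A (z=4)
  B: rows 4-5 cols 1-2 -> outside (row miss)
  C: rows 2-3 cols 7-8 z=2 -> covers; best now C (z=2)
Winner: C at z=2

Answer: 2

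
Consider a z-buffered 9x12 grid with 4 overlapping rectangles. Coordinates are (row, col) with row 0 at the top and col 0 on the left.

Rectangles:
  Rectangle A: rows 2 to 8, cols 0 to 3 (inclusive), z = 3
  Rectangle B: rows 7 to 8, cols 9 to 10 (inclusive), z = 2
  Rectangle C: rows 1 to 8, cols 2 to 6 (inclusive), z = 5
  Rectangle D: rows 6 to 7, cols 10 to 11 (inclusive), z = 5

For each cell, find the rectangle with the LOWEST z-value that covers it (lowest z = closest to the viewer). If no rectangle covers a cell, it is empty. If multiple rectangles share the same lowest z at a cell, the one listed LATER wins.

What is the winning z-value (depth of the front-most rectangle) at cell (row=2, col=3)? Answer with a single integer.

Check cell (2,3):
  A: rows 2-8 cols 0-3 z=3 -> covers; best now A (z=3)
  B: rows 7-8 cols 9-10 -> outside (row miss)
  C: rows 1-8 cols 2-6 z=5 -> covers; best now A (z=3)
  D: rows 6-7 cols 10-11 -> outside (row miss)
Winner: A at z=3

Answer: 3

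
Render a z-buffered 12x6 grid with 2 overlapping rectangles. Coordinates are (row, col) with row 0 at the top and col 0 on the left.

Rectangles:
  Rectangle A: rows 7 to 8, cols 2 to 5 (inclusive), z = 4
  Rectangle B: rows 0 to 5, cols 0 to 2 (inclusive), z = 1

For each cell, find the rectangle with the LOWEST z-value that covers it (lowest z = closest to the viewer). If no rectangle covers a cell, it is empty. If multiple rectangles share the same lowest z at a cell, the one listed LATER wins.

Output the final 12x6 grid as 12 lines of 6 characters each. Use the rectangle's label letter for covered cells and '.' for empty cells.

BBB...
BBB...
BBB...
BBB...
BBB...
BBB...
......
..AAAA
..AAAA
......
......
......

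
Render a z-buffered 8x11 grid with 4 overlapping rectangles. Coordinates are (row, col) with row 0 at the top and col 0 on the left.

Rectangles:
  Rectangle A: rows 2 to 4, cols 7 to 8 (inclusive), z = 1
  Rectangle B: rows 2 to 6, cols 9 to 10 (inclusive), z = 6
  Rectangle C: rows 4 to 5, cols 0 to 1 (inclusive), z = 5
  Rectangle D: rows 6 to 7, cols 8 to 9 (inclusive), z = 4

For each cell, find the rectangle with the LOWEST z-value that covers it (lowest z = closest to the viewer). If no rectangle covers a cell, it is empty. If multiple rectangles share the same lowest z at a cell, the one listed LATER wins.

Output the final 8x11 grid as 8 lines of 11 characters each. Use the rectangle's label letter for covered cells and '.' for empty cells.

...........
...........
.......AABB
.......AABB
CC.....AABB
CC.......BB
........DDB
........DD.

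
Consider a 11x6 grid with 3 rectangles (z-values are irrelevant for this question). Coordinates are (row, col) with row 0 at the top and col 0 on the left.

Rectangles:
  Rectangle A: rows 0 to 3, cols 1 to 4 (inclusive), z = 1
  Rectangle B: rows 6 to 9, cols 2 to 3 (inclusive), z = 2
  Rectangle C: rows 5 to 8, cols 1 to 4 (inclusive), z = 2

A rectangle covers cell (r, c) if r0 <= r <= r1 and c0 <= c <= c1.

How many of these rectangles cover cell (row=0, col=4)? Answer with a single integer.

Check cell (0,4):
  A: rows 0-3 cols 1-4 -> covers
  B: rows 6-9 cols 2-3 -> outside (row miss)
  C: rows 5-8 cols 1-4 -> outside (row miss)
Count covering = 1

Answer: 1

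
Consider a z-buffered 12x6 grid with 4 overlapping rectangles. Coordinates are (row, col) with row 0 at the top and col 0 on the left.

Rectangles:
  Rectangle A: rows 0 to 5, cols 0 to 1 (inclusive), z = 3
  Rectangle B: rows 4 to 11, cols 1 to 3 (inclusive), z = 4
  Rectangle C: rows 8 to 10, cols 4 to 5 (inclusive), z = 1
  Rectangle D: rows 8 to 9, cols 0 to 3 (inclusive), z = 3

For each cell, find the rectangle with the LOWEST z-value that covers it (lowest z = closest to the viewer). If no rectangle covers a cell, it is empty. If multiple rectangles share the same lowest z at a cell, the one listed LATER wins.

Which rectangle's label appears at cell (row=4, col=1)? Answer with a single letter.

Answer: A

Derivation:
Check cell (4,1):
  A: rows 0-5 cols 0-1 z=3 -> covers; best now A (z=3)
  B: rows 4-11 cols 1-3 z=4 -> covers; best now A (z=3)
  C: rows 8-10 cols 4-5 -> outside (row miss)
  D: rows 8-9 cols 0-3 -> outside (row miss)
Winner: A at z=3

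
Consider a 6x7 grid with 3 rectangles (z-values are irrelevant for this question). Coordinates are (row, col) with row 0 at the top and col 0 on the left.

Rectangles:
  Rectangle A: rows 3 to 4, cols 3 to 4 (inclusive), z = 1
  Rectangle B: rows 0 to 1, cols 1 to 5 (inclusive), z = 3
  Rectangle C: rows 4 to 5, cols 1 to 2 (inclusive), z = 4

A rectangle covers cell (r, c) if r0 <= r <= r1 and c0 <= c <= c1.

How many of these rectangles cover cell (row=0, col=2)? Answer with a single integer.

Check cell (0,2):
  A: rows 3-4 cols 3-4 -> outside (row miss)
  B: rows 0-1 cols 1-5 -> covers
  C: rows 4-5 cols 1-2 -> outside (row miss)
Count covering = 1

Answer: 1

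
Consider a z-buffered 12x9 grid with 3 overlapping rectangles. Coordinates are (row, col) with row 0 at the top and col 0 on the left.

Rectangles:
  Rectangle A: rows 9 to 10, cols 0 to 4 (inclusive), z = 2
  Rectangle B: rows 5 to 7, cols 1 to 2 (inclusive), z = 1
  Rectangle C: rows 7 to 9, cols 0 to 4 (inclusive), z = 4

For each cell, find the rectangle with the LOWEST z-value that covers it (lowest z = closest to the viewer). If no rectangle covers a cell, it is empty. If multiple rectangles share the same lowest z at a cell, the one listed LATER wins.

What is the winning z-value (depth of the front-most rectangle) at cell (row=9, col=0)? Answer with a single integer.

Answer: 2

Derivation:
Check cell (9,0):
  A: rows 9-10 cols 0-4 z=2 -> covers; best now A (z=2)
  B: rows 5-7 cols 1-2 -> outside (row miss)
  C: rows 7-9 cols 0-4 z=4 -> covers; best now A (z=2)
Winner: A at z=2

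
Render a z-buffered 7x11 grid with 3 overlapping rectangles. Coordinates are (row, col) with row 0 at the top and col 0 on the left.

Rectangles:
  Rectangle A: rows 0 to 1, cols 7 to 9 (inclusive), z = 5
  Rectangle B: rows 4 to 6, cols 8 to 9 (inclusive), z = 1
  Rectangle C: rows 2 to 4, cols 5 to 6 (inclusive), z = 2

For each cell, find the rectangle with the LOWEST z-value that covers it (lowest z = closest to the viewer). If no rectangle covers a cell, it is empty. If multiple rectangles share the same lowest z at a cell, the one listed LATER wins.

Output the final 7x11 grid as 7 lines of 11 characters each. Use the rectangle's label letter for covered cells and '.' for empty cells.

.......AAA.
.......AAA.
.....CC....
.....CC....
.....CC.BB.
........BB.
........BB.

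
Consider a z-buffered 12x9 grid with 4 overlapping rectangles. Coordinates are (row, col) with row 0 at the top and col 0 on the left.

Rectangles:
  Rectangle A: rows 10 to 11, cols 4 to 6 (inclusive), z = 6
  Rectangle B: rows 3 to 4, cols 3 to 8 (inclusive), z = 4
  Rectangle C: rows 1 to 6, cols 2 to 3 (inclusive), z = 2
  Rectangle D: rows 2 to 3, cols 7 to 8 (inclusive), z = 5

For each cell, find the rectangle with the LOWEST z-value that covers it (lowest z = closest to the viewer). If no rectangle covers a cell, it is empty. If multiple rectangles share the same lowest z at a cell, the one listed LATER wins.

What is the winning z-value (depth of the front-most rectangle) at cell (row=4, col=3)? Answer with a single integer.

Check cell (4,3):
  A: rows 10-11 cols 4-6 -> outside (row miss)
  B: rows 3-4 cols 3-8 z=4 -> covers; best now B (z=4)
  C: rows 1-6 cols 2-3 z=2 -> covers; best now C (z=2)
  D: rows 2-3 cols 7-8 -> outside (row miss)
Winner: C at z=2

Answer: 2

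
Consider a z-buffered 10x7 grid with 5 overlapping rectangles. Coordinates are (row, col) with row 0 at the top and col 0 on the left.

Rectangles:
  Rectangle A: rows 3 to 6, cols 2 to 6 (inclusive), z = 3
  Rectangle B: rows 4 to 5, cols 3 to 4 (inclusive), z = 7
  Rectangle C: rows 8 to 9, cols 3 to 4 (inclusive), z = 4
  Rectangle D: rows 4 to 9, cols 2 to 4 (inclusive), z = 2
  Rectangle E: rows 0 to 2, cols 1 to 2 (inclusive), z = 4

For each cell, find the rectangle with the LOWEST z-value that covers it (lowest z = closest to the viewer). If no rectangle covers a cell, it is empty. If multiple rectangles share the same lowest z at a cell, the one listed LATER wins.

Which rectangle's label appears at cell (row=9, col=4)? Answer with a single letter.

Check cell (9,4):
  A: rows 3-6 cols 2-6 -> outside (row miss)
  B: rows 4-5 cols 3-4 -> outside (row miss)
  C: rows 8-9 cols 3-4 z=4 -> covers; best now C (z=4)
  D: rows 4-9 cols 2-4 z=2 -> covers; best now D (z=2)
  E: rows 0-2 cols 1-2 -> outside (row miss)
Winner: D at z=2

Answer: D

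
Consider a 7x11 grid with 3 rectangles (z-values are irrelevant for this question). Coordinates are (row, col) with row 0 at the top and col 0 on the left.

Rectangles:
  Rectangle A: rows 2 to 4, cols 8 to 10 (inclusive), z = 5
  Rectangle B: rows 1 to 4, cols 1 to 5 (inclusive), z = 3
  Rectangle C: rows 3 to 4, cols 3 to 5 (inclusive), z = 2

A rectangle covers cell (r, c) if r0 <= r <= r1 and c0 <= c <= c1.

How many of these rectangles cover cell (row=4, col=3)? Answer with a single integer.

Answer: 2

Derivation:
Check cell (4,3):
  A: rows 2-4 cols 8-10 -> outside (col miss)
  B: rows 1-4 cols 1-5 -> covers
  C: rows 3-4 cols 3-5 -> covers
Count covering = 2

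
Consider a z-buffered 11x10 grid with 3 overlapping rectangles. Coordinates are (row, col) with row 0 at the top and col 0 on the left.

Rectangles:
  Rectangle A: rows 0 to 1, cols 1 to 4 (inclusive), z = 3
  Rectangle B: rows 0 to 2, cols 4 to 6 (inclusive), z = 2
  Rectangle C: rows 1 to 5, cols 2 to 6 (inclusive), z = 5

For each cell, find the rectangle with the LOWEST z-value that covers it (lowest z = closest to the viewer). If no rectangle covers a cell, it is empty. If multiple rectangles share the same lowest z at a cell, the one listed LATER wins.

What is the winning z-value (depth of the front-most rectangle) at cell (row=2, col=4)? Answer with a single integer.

Check cell (2,4):
  A: rows 0-1 cols 1-4 -> outside (row miss)
  B: rows 0-2 cols 4-6 z=2 -> covers; best now B (z=2)
  C: rows 1-5 cols 2-6 z=5 -> covers; best now B (z=2)
Winner: B at z=2

Answer: 2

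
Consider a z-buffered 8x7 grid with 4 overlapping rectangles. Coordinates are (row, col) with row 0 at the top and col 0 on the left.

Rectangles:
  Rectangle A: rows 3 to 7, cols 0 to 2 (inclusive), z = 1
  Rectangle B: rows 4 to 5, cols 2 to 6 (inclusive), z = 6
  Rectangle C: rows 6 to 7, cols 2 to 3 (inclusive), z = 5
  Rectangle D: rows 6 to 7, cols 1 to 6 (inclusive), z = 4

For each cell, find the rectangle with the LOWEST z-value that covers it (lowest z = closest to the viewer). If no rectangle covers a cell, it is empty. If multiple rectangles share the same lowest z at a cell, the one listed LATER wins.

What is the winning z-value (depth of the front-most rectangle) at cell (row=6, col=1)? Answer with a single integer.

Check cell (6,1):
  A: rows 3-7 cols 0-2 z=1 -> covers; best now A (z=1)
  B: rows 4-5 cols 2-6 -> outside (row miss)
  C: rows 6-7 cols 2-3 -> outside (col miss)
  D: rows 6-7 cols 1-6 z=4 -> covers; best now A (z=1)
Winner: A at z=1

Answer: 1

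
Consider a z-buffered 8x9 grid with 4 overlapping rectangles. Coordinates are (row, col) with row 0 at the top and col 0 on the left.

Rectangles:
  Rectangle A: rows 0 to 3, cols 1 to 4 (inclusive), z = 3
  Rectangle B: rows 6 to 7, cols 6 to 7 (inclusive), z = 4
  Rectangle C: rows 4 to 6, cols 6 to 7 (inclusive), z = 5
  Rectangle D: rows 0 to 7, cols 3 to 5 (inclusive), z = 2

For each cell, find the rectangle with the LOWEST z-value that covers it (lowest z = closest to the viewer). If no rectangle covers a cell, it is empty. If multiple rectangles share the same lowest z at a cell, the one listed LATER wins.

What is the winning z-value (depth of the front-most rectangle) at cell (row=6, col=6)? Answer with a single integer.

Check cell (6,6):
  A: rows 0-3 cols 1-4 -> outside (row miss)
  B: rows 6-7 cols 6-7 z=4 -> covers; best now B (z=4)
  C: rows 4-6 cols 6-7 z=5 -> covers; best now B (z=4)
  D: rows 0-7 cols 3-5 -> outside (col miss)
Winner: B at z=4

Answer: 4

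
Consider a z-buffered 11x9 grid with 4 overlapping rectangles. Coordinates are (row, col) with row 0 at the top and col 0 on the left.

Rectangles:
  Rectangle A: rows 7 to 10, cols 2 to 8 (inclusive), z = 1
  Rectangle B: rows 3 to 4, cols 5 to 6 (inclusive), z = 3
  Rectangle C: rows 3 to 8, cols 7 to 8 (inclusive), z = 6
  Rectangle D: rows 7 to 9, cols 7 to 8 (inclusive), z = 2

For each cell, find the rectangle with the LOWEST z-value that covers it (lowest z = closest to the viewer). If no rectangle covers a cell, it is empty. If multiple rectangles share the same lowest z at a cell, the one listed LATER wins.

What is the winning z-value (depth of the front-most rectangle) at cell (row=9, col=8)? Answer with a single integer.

Check cell (9,8):
  A: rows 7-10 cols 2-8 z=1 -> covers; best now A (z=1)
  B: rows 3-4 cols 5-6 -> outside (row miss)
  C: rows 3-8 cols 7-8 -> outside (row miss)
  D: rows 7-9 cols 7-8 z=2 -> covers; best now A (z=1)
Winner: A at z=1

Answer: 1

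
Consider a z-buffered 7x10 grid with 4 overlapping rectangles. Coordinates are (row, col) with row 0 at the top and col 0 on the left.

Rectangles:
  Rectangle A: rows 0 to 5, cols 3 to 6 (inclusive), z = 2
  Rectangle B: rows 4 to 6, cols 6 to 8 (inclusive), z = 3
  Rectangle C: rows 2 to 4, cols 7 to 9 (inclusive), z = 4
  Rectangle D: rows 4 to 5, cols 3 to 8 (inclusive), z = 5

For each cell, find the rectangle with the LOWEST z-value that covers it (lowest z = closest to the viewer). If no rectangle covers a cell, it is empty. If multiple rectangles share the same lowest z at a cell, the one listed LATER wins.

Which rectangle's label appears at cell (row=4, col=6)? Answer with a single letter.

Check cell (4,6):
  A: rows 0-5 cols 3-6 z=2 -> covers; best now A (z=2)
  B: rows 4-6 cols 6-8 z=3 -> covers; best now A (z=2)
  C: rows 2-4 cols 7-9 -> outside (col miss)
  D: rows 4-5 cols 3-8 z=5 -> covers; best now A (z=2)
Winner: A at z=2

Answer: A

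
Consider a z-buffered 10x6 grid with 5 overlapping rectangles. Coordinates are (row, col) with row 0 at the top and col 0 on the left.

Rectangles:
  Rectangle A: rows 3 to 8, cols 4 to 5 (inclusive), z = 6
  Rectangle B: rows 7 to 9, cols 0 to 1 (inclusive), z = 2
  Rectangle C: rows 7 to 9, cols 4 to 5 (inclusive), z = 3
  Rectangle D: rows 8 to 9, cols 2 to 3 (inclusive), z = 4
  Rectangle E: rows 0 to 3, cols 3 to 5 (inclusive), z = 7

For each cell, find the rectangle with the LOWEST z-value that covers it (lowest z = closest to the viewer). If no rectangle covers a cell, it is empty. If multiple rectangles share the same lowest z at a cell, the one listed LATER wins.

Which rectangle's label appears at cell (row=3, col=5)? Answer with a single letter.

Check cell (3,5):
  A: rows 3-8 cols 4-5 z=6 -> covers; best now A (z=6)
  B: rows 7-9 cols 0-1 -> outside (row miss)
  C: rows 7-9 cols 4-5 -> outside (row miss)
  D: rows 8-9 cols 2-3 -> outside (row miss)
  E: rows 0-3 cols 3-5 z=7 -> covers; best now A (z=6)
Winner: A at z=6

Answer: A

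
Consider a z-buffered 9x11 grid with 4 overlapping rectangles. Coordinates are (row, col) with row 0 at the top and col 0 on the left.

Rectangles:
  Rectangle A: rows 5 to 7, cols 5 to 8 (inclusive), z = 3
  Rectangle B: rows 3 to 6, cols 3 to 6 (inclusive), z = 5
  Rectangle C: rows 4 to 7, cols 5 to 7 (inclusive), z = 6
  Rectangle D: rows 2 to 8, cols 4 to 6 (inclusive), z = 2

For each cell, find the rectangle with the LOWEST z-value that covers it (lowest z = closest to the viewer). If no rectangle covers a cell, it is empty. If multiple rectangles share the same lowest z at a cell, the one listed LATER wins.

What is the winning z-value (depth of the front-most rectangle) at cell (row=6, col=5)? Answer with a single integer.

Answer: 2

Derivation:
Check cell (6,5):
  A: rows 5-7 cols 5-8 z=3 -> covers; best now A (z=3)
  B: rows 3-6 cols 3-6 z=5 -> covers; best now A (z=3)
  C: rows 4-7 cols 5-7 z=6 -> covers; best now A (z=3)
  D: rows 2-8 cols 4-6 z=2 -> covers; best now D (z=2)
Winner: D at z=2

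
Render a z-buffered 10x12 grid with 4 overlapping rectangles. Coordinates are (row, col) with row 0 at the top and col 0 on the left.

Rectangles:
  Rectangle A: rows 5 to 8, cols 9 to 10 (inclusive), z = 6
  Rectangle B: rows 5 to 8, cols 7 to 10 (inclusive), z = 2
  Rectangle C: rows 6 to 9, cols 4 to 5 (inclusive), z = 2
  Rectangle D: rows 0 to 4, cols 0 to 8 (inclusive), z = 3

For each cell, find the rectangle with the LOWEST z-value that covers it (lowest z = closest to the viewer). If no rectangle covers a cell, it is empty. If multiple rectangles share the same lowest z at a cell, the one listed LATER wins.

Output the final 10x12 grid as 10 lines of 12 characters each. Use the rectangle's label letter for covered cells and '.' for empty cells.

DDDDDDDDD...
DDDDDDDDD...
DDDDDDDDD...
DDDDDDDDD...
DDDDDDDDD...
.......BBBB.
....CC.BBBB.
....CC.BBBB.
....CC.BBBB.
....CC......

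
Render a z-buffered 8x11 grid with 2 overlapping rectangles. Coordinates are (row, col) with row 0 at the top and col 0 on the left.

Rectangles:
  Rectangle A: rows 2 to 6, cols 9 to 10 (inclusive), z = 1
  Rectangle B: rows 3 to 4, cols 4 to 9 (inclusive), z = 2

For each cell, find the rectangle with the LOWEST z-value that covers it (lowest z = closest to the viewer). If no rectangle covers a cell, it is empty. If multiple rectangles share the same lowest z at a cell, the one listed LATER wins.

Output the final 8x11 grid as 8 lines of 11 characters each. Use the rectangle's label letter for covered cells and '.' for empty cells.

...........
...........
.........AA
....BBBBBAA
....BBBBBAA
.........AA
.........AA
...........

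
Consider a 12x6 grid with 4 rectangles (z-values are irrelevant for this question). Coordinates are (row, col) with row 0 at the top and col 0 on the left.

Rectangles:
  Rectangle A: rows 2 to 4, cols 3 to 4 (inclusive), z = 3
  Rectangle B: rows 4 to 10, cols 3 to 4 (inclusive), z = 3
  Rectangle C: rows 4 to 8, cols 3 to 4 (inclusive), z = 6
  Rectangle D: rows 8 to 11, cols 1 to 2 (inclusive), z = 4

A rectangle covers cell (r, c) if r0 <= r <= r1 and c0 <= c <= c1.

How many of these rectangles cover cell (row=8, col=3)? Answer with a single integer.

Check cell (8,3):
  A: rows 2-4 cols 3-4 -> outside (row miss)
  B: rows 4-10 cols 3-4 -> covers
  C: rows 4-8 cols 3-4 -> covers
  D: rows 8-11 cols 1-2 -> outside (col miss)
Count covering = 2

Answer: 2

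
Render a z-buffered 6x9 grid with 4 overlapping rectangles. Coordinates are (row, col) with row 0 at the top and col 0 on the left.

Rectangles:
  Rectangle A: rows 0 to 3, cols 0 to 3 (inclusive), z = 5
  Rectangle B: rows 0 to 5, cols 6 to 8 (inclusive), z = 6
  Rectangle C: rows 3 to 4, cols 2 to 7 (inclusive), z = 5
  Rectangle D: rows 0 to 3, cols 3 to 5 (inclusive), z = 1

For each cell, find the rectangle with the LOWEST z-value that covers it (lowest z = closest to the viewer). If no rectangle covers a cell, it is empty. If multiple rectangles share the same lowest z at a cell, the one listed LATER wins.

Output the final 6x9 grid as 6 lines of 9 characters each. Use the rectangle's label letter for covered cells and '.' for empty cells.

AAADDDBBB
AAADDDBBB
AAADDDBBB
AACDDDCCB
..CCCCCCB
......BBB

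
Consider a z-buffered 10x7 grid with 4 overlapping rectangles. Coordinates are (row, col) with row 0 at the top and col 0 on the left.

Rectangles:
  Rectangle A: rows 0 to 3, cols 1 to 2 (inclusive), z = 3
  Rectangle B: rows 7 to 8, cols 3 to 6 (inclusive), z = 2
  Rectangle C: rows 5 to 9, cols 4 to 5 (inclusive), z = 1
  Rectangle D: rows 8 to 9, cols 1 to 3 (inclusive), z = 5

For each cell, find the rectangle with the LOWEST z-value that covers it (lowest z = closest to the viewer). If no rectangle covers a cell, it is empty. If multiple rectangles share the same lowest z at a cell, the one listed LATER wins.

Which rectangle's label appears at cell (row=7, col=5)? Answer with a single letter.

Check cell (7,5):
  A: rows 0-3 cols 1-2 -> outside (row miss)
  B: rows 7-8 cols 3-6 z=2 -> covers; best now B (z=2)
  C: rows 5-9 cols 4-5 z=1 -> covers; best now C (z=1)
  D: rows 8-9 cols 1-3 -> outside (row miss)
Winner: C at z=1

Answer: C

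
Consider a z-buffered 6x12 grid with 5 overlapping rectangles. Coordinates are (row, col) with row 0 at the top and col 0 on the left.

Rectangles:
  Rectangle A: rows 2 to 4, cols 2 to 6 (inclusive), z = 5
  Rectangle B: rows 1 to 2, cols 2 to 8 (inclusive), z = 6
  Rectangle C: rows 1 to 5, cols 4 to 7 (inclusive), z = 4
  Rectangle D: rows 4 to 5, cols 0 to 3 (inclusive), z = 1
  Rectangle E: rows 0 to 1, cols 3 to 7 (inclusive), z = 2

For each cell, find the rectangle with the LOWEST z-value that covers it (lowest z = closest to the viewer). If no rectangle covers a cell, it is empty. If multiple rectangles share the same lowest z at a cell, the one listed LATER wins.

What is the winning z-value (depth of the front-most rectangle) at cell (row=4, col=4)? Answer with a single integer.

Check cell (4,4):
  A: rows 2-4 cols 2-6 z=5 -> covers; best now A (z=5)
  B: rows 1-2 cols 2-8 -> outside (row miss)
  C: rows 1-5 cols 4-7 z=4 -> covers; best now C (z=4)
  D: rows 4-5 cols 0-3 -> outside (col miss)
  E: rows 0-1 cols 3-7 -> outside (row miss)
Winner: C at z=4

Answer: 4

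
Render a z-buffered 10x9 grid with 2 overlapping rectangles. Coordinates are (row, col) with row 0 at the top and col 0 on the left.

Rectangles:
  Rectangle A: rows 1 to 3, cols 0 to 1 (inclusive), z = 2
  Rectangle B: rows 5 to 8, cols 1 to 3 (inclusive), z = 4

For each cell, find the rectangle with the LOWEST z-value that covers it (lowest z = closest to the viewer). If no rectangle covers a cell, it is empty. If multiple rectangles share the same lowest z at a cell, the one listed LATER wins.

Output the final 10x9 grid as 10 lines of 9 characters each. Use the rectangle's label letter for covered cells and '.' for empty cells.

.........
AA.......
AA.......
AA.......
.........
.BBB.....
.BBB.....
.BBB.....
.BBB.....
.........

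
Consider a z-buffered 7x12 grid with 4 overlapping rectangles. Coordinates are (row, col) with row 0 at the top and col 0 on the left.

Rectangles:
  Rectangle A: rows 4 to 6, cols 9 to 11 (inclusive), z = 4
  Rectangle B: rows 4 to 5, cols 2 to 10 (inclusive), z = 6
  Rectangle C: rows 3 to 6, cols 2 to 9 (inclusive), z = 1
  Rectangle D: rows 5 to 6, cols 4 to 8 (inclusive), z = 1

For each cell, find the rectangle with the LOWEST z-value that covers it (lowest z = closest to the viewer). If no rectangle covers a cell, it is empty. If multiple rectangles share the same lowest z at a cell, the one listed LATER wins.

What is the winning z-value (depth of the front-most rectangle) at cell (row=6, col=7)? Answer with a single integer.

Check cell (6,7):
  A: rows 4-6 cols 9-11 -> outside (col miss)
  B: rows 4-5 cols 2-10 -> outside (row miss)
  C: rows 3-6 cols 2-9 z=1 -> covers; best now C (z=1)
  D: rows 5-6 cols 4-8 z=1 -> covers; best now D (z=1)
Winner: D at z=1

Answer: 1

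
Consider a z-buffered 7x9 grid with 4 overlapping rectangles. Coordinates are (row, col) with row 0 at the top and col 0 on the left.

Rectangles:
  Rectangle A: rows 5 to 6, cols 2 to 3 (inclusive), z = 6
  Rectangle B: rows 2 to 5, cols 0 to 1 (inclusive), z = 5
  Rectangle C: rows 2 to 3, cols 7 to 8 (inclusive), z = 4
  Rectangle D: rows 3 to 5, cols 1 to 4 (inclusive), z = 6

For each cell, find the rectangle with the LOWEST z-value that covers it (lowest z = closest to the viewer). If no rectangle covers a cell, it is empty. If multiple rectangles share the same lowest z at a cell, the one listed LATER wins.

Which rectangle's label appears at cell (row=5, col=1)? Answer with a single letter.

Check cell (5,1):
  A: rows 5-6 cols 2-3 -> outside (col miss)
  B: rows 2-5 cols 0-1 z=5 -> covers; best now B (z=5)
  C: rows 2-3 cols 7-8 -> outside (row miss)
  D: rows 3-5 cols 1-4 z=6 -> covers; best now B (z=5)
Winner: B at z=5

Answer: B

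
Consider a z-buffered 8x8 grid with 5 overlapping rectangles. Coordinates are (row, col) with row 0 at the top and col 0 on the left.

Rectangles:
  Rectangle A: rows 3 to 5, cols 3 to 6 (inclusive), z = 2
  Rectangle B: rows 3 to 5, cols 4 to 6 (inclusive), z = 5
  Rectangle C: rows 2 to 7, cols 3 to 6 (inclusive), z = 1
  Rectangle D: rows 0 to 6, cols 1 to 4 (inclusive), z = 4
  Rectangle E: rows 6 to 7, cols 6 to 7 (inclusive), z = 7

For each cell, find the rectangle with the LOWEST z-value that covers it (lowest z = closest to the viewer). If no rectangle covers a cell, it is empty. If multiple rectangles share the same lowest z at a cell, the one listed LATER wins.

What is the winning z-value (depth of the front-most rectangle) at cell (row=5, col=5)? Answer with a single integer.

Check cell (5,5):
  A: rows 3-5 cols 3-6 z=2 -> covers; best now A (z=2)
  B: rows 3-5 cols 4-6 z=5 -> covers; best now A (z=2)
  C: rows 2-7 cols 3-6 z=1 -> covers; best now C (z=1)
  D: rows 0-6 cols 1-4 -> outside (col miss)
  E: rows 6-7 cols 6-7 -> outside (row miss)
Winner: C at z=1

Answer: 1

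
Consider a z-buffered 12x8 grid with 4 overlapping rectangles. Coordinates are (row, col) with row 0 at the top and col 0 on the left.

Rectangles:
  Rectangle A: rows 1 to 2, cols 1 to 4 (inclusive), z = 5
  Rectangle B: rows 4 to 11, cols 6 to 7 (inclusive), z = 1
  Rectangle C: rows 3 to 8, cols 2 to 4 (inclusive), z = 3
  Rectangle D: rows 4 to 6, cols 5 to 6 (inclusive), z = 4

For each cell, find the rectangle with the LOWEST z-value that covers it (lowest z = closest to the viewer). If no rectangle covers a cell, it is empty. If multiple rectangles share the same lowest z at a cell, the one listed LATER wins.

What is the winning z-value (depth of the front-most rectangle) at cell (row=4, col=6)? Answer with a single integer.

Check cell (4,6):
  A: rows 1-2 cols 1-4 -> outside (row miss)
  B: rows 4-11 cols 6-7 z=1 -> covers; best now B (z=1)
  C: rows 3-8 cols 2-4 -> outside (col miss)
  D: rows 4-6 cols 5-6 z=4 -> covers; best now B (z=1)
Winner: B at z=1

Answer: 1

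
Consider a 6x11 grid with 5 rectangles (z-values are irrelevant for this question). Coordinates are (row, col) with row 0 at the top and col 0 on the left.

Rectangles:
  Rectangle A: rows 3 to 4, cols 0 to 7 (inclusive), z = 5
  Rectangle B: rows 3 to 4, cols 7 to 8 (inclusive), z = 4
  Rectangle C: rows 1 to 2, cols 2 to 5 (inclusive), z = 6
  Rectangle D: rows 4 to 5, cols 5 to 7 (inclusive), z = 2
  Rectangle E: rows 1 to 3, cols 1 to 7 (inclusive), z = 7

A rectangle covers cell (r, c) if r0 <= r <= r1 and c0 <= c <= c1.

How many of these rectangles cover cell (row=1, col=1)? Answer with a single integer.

Check cell (1,1):
  A: rows 3-4 cols 0-7 -> outside (row miss)
  B: rows 3-4 cols 7-8 -> outside (row miss)
  C: rows 1-2 cols 2-5 -> outside (col miss)
  D: rows 4-5 cols 5-7 -> outside (row miss)
  E: rows 1-3 cols 1-7 -> covers
Count covering = 1

Answer: 1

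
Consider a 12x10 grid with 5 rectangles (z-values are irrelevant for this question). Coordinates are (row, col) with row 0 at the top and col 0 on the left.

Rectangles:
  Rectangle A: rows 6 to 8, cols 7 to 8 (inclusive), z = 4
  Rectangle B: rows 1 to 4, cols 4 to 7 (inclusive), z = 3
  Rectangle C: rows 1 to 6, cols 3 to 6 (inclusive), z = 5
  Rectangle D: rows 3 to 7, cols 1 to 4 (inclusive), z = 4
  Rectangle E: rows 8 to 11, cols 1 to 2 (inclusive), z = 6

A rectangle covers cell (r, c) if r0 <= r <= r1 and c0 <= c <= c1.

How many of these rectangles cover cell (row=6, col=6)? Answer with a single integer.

Answer: 1

Derivation:
Check cell (6,6):
  A: rows 6-8 cols 7-8 -> outside (col miss)
  B: rows 1-4 cols 4-7 -> outside (row miss)
  C: rows 1-6 cols 3-6 -> covers
  D: rows 3-7 cols 1-4 -> outside (col miss)
  E: rows 8-11 cols 1-2 -> outside (row miss)
Count covering = 1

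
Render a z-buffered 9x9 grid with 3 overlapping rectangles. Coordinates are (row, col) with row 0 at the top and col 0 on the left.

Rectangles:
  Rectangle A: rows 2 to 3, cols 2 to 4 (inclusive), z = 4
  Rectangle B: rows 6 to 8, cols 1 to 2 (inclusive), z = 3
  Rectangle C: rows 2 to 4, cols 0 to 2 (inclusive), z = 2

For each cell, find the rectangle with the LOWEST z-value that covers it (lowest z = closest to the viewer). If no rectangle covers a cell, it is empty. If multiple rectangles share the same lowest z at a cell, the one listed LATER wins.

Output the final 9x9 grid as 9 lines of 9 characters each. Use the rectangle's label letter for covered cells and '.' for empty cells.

.........
.........
CCCAA....
CCCAA....
CCC......
.........
.BB......
.BB......
.BB......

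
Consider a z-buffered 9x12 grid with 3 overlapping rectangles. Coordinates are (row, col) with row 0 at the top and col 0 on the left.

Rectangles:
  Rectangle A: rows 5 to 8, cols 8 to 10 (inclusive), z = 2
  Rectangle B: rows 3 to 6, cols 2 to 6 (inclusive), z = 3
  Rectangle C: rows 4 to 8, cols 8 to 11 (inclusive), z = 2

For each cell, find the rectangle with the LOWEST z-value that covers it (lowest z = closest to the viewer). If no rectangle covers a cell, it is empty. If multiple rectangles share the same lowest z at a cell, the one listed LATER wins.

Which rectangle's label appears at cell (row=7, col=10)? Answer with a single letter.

Answer: C

Derivation:
Check cell (7,10):
  A: rows 5-8 cols 8-10 z=2 -> covers; best now A (z=2)
  B: rows 3-6 cols 2-6 -> outside (row miss)
  C: rows 4-8 cols 8-11 z=2 -> covers; best now C (z=2)
Winner: C at z=2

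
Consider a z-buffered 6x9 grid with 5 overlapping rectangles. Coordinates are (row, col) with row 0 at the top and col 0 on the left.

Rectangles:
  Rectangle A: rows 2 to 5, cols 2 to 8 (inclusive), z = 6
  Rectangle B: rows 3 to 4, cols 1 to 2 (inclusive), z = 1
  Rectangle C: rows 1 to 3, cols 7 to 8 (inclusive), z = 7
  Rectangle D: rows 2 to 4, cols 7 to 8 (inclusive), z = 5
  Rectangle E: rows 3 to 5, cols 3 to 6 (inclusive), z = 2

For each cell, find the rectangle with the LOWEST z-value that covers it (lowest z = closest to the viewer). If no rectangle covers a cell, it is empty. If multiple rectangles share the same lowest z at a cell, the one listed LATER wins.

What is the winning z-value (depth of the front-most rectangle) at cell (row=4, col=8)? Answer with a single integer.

Answer: 5

Derivation:
Check cell (4,8):
  A: rows 2-5 cols 2-8 z=6 -> covers; best now A (z=6)
  B: rows 3-4 cols 1-2 -> outside (col miss)
  C: rows 1-3 cols 7-8 -> outside (row miss)
  D: rows 2-4 cols 7-8 z=5 -> covers; best now D (z=5)
  E: rows 3-5 cols 3-6 -> outside (col miss)
Winner: D at z=5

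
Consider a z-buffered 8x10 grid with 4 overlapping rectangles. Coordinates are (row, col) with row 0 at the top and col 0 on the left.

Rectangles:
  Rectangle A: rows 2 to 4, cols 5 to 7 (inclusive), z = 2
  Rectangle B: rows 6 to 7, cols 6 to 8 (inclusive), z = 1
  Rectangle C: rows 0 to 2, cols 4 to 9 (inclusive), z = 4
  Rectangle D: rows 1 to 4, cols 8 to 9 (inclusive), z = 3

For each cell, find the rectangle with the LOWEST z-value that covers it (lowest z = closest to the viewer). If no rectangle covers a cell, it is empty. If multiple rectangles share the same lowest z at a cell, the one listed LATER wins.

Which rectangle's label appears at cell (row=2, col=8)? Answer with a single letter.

Check cell (2,8):
  A: rows 2-4 cols 5-7 -> outside (col miss)
  B: rows 6-7 cols 6-8 -> outside (row miss)
  C: rows 0-2 cols 4-9 z=4 -> covers; best now C (z=4)
  D: rows 1-4 cols 8-9 z=3 -> covers; best now D (z=3)
Winner: D at z=3

Answer: D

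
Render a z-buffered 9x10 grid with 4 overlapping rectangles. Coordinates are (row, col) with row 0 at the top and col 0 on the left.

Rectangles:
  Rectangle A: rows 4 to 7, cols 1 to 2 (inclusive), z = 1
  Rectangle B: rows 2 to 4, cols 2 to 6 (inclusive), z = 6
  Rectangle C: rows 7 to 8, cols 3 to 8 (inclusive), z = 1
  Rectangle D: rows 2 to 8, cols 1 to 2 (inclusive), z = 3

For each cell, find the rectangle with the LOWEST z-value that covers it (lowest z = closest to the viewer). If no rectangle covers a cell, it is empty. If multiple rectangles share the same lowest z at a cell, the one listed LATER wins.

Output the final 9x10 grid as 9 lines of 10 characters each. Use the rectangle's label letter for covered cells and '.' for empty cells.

..........
..........
.DDBBBB...
.DDBBBB...
.AABBBB...
.AA.......
.AA.......
.AACCCCCC.
.DDCCCCCC.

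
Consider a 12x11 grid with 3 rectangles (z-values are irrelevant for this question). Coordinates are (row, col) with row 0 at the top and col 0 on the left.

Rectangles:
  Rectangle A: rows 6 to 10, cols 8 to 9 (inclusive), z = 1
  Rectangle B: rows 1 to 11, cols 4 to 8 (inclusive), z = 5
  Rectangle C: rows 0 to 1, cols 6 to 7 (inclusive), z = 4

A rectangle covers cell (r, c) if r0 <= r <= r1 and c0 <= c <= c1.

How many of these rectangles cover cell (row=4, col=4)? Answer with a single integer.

Check cell (4,4):
  A: rows 6-10 cols 8-9 -> outside (row miss)
  B: rows 1-11 cols 4-8 -> covers
  C: rows 0-1 cols 6-7 -> outside (row miss)
Count covering = 1

Answer: 1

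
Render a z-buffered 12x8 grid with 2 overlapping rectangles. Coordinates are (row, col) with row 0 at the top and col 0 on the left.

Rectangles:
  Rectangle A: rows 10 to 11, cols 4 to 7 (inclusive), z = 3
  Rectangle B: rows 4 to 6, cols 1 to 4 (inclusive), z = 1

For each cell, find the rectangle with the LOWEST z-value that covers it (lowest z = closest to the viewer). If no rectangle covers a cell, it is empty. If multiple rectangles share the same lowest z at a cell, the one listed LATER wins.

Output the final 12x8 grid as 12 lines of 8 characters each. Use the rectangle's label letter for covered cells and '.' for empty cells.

........
........
........
........
.BBBB...
.BBBB...
.BBBB...
........
........
........
....AAAA
....AAAA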